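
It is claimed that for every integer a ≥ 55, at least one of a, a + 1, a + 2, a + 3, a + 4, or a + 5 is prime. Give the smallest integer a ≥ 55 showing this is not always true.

We need the least integer a ≥ 55 for which a, a + 1, a + 2, a + 3, a + 4, a + 5 are all composite.
For a = 55, 56, 57, 58, …, 87, 88, 89 the conclusion holds.
a = 90: 90 = 2 × 45; 91 = 7 × 13; 92 = 2 × 46; 93 = 3 × 31; 94 = 2 × 47; 95 = 5 × 19 — all composite.
Thus a = 90 disproves the claim, and no smaller a works.

a = 90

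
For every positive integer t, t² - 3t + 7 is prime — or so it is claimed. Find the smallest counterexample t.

t = 6

We need the least positive integer t for which t² - 3t + 7 is not prime.
t = 1: t² - 3t + 7 = 5, prime.
t = 2: t² - 3t + 7 = 5, prime.
t = 3: t² - 3t + 7 = 7, prime.
t = 4: t² - 3t + 7 = 11, prime.
t = 5: t² - 3t + 7 = 17, prime.
t = 6: t² - 3t + 7 = 25 = 5 × 5, composite.
Thus t = 6 disproves the claim, and no smaller t works.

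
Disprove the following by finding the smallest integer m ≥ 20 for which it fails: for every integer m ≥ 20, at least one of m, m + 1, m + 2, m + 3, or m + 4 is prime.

m = 24

Check each integer m ≥ 20 in order until m, m + 1, m + 2, m + 3, m + 4 are all composite.
For m = 20, 21, 22, 23 the conclusion holds.
m = 24: 24 = 2 × 12; 25 = 5 × 5; 26 = 2 × 13; 27 = 3 × 9; 28 = 2 × 14 — all composite.
So m = 24 is the smallest counterexample.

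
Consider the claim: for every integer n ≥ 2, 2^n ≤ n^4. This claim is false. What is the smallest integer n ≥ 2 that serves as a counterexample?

n = 17

A counterexample is any integer n ≥ 2 such that 2^n > n^4; we check each in order.
For n = 2, 3, 4, 5, …, 14, 15, 16 the conclusion holds.
n = 17: 2^n = 131072 and n^4 = 83521, so 131072 > 83521.
Thus n = 17 disproves the claim, and no smaller n works.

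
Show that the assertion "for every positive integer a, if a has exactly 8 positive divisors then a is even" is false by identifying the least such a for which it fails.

a = 105

Check each positive integer a in order until a has exactly 8 positive divisors but a is odd.
For a = 24, 30, 40, 42, …, 88, 102, 104 the conclusion holds.
a = 105: divisors of 105: 1, 3, 5, 7, 15, 21, 35, 105; 105 is odd.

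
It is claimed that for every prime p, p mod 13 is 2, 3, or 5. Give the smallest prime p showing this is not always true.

For p = 2, 3, 5 the conclusion holds.
p = 7: 7 mod 13 = 7 — not in {2, 3, 5}.

p = 7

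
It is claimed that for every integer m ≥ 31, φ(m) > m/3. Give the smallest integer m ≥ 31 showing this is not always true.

m = 36

For m = 31, 32, 33, 34, 35 the conclusion holds.
m = 36: φ(36) = 12 and 36/3 = 12, so φ(36) ≤ 36/3.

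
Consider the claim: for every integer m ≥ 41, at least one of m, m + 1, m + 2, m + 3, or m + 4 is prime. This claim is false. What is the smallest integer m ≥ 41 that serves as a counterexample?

For m = 41, 42, 43, 44, 45, 46, 47 the conclusion holds.
m = 48: 48 = 2 × 24; 49 = 7 × 7; 50 = 2 × 25; 51 = 3 × 17; 52 = 2 × 26 — all composite.
Hence m = 48 is a counterexample.

m = 48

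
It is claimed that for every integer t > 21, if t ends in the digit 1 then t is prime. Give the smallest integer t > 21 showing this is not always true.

t = 51

We need the least integer t > 21 for which t ends in the digit 1 but t is not prime.
For t = 31, 41 the conclusion holds.
t = 51: 51 ends in 1; 51 = 3 × 17, composite.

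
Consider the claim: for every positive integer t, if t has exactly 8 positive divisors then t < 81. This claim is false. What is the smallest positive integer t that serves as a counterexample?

For t = 24, 30, 40, 42, 54, 56, 66, 70, 78 the conclusion holds.
t = 88: τ(88) = 8; 88 ≥ 81.
Thus t = 88 disproves the claim, and no smaller t works.

t = 88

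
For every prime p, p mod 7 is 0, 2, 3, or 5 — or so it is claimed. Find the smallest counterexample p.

We need the least prime p for which the claim fails.
For p = 2, 3, 5, 7 the conclusion holds.
p = 11: 11 mod 7 = 4 — not in {0, 2, 3, 5}.
Thus p = 11 disproves the claim, and no smaller p works.

p = 11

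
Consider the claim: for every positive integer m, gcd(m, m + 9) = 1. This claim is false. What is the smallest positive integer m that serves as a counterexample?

m = 3

For m = 1, 2 the conclusion holds.
m = 3: gcd(3, 12) = 3.
So m = 3 is the smallest counterexample.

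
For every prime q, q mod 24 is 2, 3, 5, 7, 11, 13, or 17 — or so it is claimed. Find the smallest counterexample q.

q = 2: 2 mod 24 = 2.
q = 3: 3 mod 24 = 3.
q = 5: 5 mod 24 = 5.
q = 7: 7 mod 24 = 7.
q = 11: 11 mod 24 = 11.
q = 13: 13 mod 24 = 13.
q = 17: 17 mod 24 = 17.
q = 19: 19 mod 24 = 19 — not in {2, 3, 5, 7, 11, 13, 17}.
So q = 19 is the smallest counterexample.

q = 19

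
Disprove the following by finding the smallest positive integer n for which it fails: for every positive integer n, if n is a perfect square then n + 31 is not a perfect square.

We need the least positive integer n for which n is a perfect square but n + 31 is a perfect square.
The first 14 eligible values, up to n = 196, all satisfy the conclusion.
n = 225: 225 = 15² and 225 + 31 = 256 = 16².

n = 225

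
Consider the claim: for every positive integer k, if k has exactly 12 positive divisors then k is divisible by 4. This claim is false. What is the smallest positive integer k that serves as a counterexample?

k = 90

A counterexample is any positive integer k such that k has exactly 12 positive divisors but k is not divisible by 4; we check each in order.
k = 60: τ(60) = 12; 60 mod 4 = 0.
k = 72: τ(72) = 12; 72 mod 4 = 0.
k = 84: τ(84) = 12; 84 mod 4 = 0.
k = 90: τ(90) = 12; 90 mod 4 = 2.
Thus k = 90 disproves the claim, and no smaller k works.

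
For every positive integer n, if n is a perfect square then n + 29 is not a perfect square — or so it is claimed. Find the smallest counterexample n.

For n = 1, 4, 9, 16, …, 121, 144, 169 the conclusion holds.
n = 196: 196 = 14² and 196 + 29 = 225 = 15².
Hence n = 196 is a counterexample.

n = 196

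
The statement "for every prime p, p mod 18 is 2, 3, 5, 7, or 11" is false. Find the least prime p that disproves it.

A counterexample is any prime p such that the claim fails; we check each in order.
The first 5 eligible values, up to p = 11, all satisfy the conclusion.
p = 13: 13 mod 18 = 13 — not in {2, 3, 5, 7, 11}.
So p = 13 is the smallest counterexample.

p = 13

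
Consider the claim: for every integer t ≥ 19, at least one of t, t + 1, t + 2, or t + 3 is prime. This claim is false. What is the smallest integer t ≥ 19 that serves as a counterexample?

t = 24

We need the least integer t ≥ 19 for which t, t + 1, t + 2, t + 3 are all composite.
The first 5 eligible values, up to t = 23, all satisfy the conclusion.
t = 24: 24 = 2 × 12; 25 = 5 × 5; 26 = 2 × 13; 27 = 3 × 9 — all composite.
Hence t = 24 is a counterexample.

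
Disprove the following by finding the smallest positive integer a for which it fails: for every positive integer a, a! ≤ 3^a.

a = 7

We need the least positive integer a for which a! > 3^a.
For a = 1, 2, 3, 4, 5, 6 the conclusion holds.
a = 7: a! = 5040 and 3^a = 2187, so 5040 > 2187.
Hence a = 7 is a counterexample.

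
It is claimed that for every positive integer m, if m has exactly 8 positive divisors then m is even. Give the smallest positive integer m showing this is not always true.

A counterexample is any positive integer m such that m has exactly 8 positive divisors but m is odd; we check each in order.
For m = 24, 30, 40, 42, …, 88, 102, 104 the conclusion holds.
m = 105: divisors of 105: 1, 3, 5, 7, 15, 21, 35, 105; 105 is odd.

m = 105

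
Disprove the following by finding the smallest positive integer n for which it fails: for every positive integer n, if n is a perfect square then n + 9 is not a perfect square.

n = 16

For n = 1, 4, 9 the conclusion holds.
n = 16: 16 = 4² and 16 + 9 = 25 = 5².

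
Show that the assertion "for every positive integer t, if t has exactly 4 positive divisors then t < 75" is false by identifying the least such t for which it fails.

t = 77

A counterexample is any positive integer t such that t has exactly 4 positive divisors but the claim fails; we check each in order.
For t = 6, 8, 10, 14, …, 65, 69, 74 the conclusion holds.
t = 77: τ(77) = 4; 77 ≥ 75.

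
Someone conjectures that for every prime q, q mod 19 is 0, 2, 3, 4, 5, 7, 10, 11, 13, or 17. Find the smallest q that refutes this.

A counterexample is any prime q such that the claim fails; we check each in order.
For q = 2, 3, 5, 7, 11, 13, 17, 19, 23, 29 the conclusion holds.
q = 31: 31 mod 19 = 12 — not in {0, 2, 3, 4, 5, 7, 10, 11, 13, 17}.

q = 31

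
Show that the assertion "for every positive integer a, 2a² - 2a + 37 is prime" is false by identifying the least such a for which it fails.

a = 3

We need the least positive integer a for which 2a² - 2a + 37 is not prime.
For a = 1, 2 the conclusion holds.
a = 3: 2a² - 2a + 37 = 49 = 7 × 7, composite.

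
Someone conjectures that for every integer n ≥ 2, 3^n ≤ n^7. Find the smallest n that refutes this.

n = 19

A counterexample is any integer n ≥ 2 such that 3^n > n^7; we check each in order.
The first 17 eligible values, up to n = 18, all satisfy the conclusion.
n = 19: 3^n = 1162261467 and n^7 = 893871739, so 1162261467 > 893871739.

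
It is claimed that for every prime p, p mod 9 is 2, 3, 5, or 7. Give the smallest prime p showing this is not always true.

For p = 2, 3, 5, 7, 11 the conclusion holds.
p = 13: 13 mod 9 = 4 — not in {2, 3, 5, 7}.

p = 13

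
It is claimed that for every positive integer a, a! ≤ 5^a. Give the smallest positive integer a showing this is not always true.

Check each positive integer a in order until a! > 5^a.
For a = 1, 2, 3, 4, …, 9, 10, 11 the conclusion holds.
a = 12: a! = 479001600 and 5^a = 244140625, so 479001600 > 244140625.
Hence a = 12 is a counterexample.

a = 12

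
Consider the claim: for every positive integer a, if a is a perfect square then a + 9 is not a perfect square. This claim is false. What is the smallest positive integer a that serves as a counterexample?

a = 16

A counterexample is any positive integer a such that a is a perfect square but a + 9 is a perfect square; we check each in order.
a = 1: 1 + 9 = 10, not a perfect square.
a = 4: 4 + 9 = 13, not a perfect square.
a = 9: 9 + 9 = 18, not a perfect square.
a = 16: 16 = 4² and 16 + 9 = 25 = 5².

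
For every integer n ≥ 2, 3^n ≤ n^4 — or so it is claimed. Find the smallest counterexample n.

n = 8

n = 2: 3^n = 9 and n^4 = 16, so 9 ≤ 16.
n = 3: 3^n = 27 and n^4 = 81, so 27 ≤ 81.
n = 4: 3^n = 81 and n^4 = 256, so 81 ≤ 256.
n = 5: 3^n = 243 and n^4 = 625, so 243 ≤ 625.
n = 6: 3^n = 729 and n^4 = 1296, so 729 ≤ 1296.
n = 7: 3^n = 2187 and n^4 = 2401, so 2187 ≤ 2401.
n = 8: 3^n = 6561 and n^4 = 4096, so 6561 > 4096.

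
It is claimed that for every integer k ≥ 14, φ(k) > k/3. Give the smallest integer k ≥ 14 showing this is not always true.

k = 18

A counterexample is any integer k ≥ 14 such that the claim fails; we check each in order.
For k = 14, 15, 16, 17 the conclusion holds.
k = 18: φ(18) = 6 and 18/3 = 6, so φ(18) ≤ 18/3.
So k = 18 is the smallest counterexample.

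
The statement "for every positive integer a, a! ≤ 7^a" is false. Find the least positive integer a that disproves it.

a = 17

Check each positive integer a in order until a! > 7^a.
For a = 1, 2, 3, 4, …, 14, 15, 16 the conclusion holds.
a = 17: a! = 355687428096000 and 7^a = 232630513987207, so 355687428096000 > 232630513987207.
Hence a = 17 is a counterexample.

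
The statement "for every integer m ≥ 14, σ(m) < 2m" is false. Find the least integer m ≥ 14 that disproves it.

A counterexample is any integer m ≥ 14 such that the claim fails; we check each in order.
The first 4 eligible values, up to m = 17, all satisfy the conclusion.
m = 18: σ(18) = 39; 39 ≥ 36.

m = 18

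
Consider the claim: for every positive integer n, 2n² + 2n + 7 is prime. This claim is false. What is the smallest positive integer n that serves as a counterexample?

n = 6

We need the least positive integer n for which 2n² + 2n + 7 is not prime.
The first 5 eligible values, up to n = 5, all satisfy the conclusion.
n = 6: 2n² + 2n + 7 = 91 = 7 × 13, composite.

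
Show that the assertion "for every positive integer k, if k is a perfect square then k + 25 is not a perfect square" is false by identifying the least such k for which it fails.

The first 11 eligible values, up to k = 121, all satisfy the conclusion.
k = 144: 144 = 12² and 144 + 25 = 169 = 13².
So k = 144 is the smallest counterexample.

k = 144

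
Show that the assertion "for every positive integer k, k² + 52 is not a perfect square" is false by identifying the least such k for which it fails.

We need the least positive integer k for which k² + 52 is a perfect square.
The first 11 eligible values, up to k = 11, all satisfy the conclusion.
k = 12: 12² + 52 = 196 = 14², a perfect square.
Hence k = 12 is a counterexample.

k = 12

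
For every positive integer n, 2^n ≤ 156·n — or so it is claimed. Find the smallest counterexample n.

A counterexample is any positive integer n such that 2^n > 156·n; we check each in order.
For n = 1, 2, 3, 4, 5, 6, 7, 8, 9, 10 the conclusion holds.
n = 11: 2^n = 2048 and 156·n = 1716, so 2048 > 1716.
So n = 11 is the smallest counterexample.

n = 11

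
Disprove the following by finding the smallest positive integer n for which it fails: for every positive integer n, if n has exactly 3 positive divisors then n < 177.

Check each positive integer n in order until n has exactly 3 positive divisors but the claim fails.
For n = 4, 9, 25, 49, 121, 169 the conclusion holds.
n = 289: τ(289) = 3; 289 ≥ 177.
So n = 289 is the smallest counterexample.

n = 289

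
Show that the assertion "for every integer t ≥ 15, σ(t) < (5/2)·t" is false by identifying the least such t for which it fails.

A counterexample is any integer t ≥ 15 such that the claim fails; we check each in order.
For t = 15, 16, 17, 18, 19, 20, 21, 22, 23 the conclusion holds.
t = 24: σ(24) = 60; 60 ≥ 60.
Hence t = 24 is a counterexample.

t = 24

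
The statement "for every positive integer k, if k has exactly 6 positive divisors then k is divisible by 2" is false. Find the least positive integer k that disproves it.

Check each positive integer k in order until k has exactly 6 positive divisors but k is not divisible by 2.
The first 6 eligible values, up to k = 44, all satisfy the conclusion.
k = 45: τ(45) = 6; 45 mod 2 = 1.

k = 45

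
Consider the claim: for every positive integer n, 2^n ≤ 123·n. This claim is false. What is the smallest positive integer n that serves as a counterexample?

A counterexample is any positive integer n such that 2^n > 123·n; we check each in order.
For n = 1, 2, 3, 4, 5, 6, 7, 8, 9, 10 the conclusion holds.
n = 11: 2^n = 2048 and 123·n = 1353, so 2048 > 1353.
Hence n = 11 is a counterexample.

n = 11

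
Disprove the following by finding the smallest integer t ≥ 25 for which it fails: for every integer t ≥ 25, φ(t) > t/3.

Check each integer t ≥ 25 in order until the claim fails.
The first 5 eligible values, up to t = 29, all satisfy the conclusion.
t = 30: φ(30) = 8 and 30/3 = 10, so φ(30) ≤ 30/3.
So t = 30 is the smallest counterexample.

t = 30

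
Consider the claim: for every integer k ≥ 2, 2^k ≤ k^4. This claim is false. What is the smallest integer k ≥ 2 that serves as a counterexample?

We need the least integer k ≥ 2 for which 2^k > k^4.
The first 15 eligible values, up to k = 16, all satisfy the conclusion.
k = 17: 2^k = 131072 and k^4 = 83521, so 131072 > 83521.
So k = 17 is the smallest counterexample.

k = 17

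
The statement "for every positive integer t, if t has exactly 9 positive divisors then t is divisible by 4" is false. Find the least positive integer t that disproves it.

t = 225

A counterexample is any positive integer t such that t has exactly 9 positive divisors but t is not divisible by 4; we check each in order.
For t = 36, 100, 196 the conclusion holds.
t = 225: τ(225) = 9; 225 mod 4 = 1.
So t = 225 is the smallest counterexample.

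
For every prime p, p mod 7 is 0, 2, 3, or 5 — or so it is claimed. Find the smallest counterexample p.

p = 2: 2 mod 7 = 2.
p = 3: 3 mod 7 = 3.
p = 5: 5 mod 7 = 5.
p = 7: 7 mod 7 = 0.
p = 11: 11 mod 7 = 4 — not in {0, 2, 3, 5}.
So p = 11 is the smallest counterexample.

p = 11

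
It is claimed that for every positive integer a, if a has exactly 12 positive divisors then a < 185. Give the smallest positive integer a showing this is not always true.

a = 198

The first 12 eligible values, up to a = 160, all satisfy the conclusion.
a = 198: τ(198) = 12; 198 ≥ 185.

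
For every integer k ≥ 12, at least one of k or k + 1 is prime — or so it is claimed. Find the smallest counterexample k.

k = 14

We need the least integer k ≥ 12 for which k, k + 1 are both composite.
k = 12: 13 is prime.
k = 13: 13 is prime.
k = 14: 14 = 2 × 7; 15 = 3 × 5 — both composite.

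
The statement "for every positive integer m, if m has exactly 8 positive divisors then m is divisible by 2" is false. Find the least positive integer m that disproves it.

For m = 24, 30, 40, 42, …, 88, 102, 104 the conclusion holds.
m = 105: τ(105) = 8; 105 mod 2 = 1.
Thus m = 105 disproves the claim, and no smaller m works.

m = 105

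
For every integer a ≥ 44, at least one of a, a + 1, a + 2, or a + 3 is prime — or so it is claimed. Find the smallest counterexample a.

Check each integer a ≥ 44 in order until a, a + 1, a + 2, a + 3 are all composite.
For a = 44, 45, 46, 47 the conclusion holds.
a = 48: 48 = 2 × 24; 49 = 7 × 7; 50 = 2 × 25; 51 = 3 × 17 — all composite.
So a = 48 is the smallest counterexample.

a = 48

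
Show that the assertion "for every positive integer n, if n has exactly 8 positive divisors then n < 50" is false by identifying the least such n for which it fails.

We need the least positive integer n for which n has exactly 8 positive divisors but the claim fails.
n = 24: τ(24) = 8; 24 < 50.
n = 30: τ(30) = 8; 30 < 50.
n = 40: τ(40) = 8; 40 < 50.
n = 42: τ(42) = 8; 42 < 50.
n = 54: τ(54) = 8; 54 ≥ 50.
Thus n = 54 disproves the claim, and no smaller n works.

n = 54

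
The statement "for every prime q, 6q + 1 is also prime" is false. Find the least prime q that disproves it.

Check each prime q in order until 6q + 1 is not prime.
The first 7 eligible values, up to q = 17, all satisfy the conclusion.
q = 19: 6q + 1 = 115 = 5 × 23, not prime.
Thus q = 19 disproves the claim, and no smaller q works.

q = 19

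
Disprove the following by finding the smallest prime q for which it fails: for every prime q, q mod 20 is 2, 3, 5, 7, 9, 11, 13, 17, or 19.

A counterexample is any prime q such that the claim fails; we check each in order.
The first 12 eligible values, up to q = 37, all satisfy the conclusion.
q = 41: 41 mod 20 = 1 — not in {2, 3, 5, 7, 9, 11, 13, 17, 19}.

q = 41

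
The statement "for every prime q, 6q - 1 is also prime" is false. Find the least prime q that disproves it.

q = 11

Check each prime q in order until 6q - 1 is not prime.
For q = 2, 3, 5, 7 the conclusion holds.
q = 11: 6q - 1 = 65 = 5 × 13, not prime.
Hence q = 11 is a counterexample.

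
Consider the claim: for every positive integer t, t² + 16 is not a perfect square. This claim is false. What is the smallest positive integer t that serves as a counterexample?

t = 3

Check each positive integer t in order until t² + 16 is a perfect square.
For t = 1, 2 the conclusion holds.
t = 3: 3² + 16 = 25 = 5², a perfect square.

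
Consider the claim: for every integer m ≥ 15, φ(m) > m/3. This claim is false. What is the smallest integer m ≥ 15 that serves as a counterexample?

A counterexample is any integer m ≥ 15 such that the claim fails; we check each in order.
m = 15: φ(15) = 8 and 15/3 = 5, so φ(15) > 15/3.
m = 16: φ(16) = 8 and 16/3 = 16/3, so φ(16) > 16/3.
m = 17: φ(17) = 16 and 17/3 = 17/3, so φ(17) > 17/3.
m = 18: φ(18) = 6 and 18/3 = 6, so φ(18) ≤ 18/3.

m = 18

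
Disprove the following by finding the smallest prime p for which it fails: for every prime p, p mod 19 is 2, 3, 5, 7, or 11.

The first 5 eligible values, up to p = 11, all satisfy the conclusion.
p = 13: 13 mod 19 = 13 — not in {2, 3, 5, 7, 11}.
Hence p = 13 is a counterexample.

p = 13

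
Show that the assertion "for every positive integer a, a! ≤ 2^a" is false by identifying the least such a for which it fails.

a = 1: a! = 1 and 2^a = 2, so 1 ≤ 2.
a = 2: a! = 2 and 2^a = 4, so 2 ≤ 4.
a = 3: a! = 6 and 2^a = 8, so 6 ≤ 8.
a = 4: a! = 24 and 2^a = 16, so 24 > 16.

a = 4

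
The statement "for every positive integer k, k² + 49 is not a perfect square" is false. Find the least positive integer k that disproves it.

A counterexample is any positive integer k such that k² + 49 is a perfect square; we check each in order.
For k = 1, 2, 3, 4, …, 21, 22, 23 the conclusion holds.
k = 24: 24² + 49 = 625 = 25², a perfect square.

k = 24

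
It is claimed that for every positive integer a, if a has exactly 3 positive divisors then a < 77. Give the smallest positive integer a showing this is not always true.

Check each positive integer a in order until a has exactly 3 positive divisors but the claim fails.
The first 4 eligible values, up to a = 49, all satisfy the conclusion.
a = 121: τ(121) = 3; 121 ≥ 77.

a = 121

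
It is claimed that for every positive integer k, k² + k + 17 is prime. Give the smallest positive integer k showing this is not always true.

k = 16

A counterexample is any positive integer k such that k² + k + 17 is not prime; we check each in order.
For k = 1, 2, 3, 4, …, 13, 14, 15 the conclusion holds.
k = 16: k² + k + 17 = 289 = 17 × 17, composite.
So k = 16 is the smallest counterexample.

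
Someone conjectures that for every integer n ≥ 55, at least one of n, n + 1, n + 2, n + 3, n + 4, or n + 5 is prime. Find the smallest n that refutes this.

n = 90

The first 35 eligible values, up to n = 89, all satisfy the conclusion.
n = 90: 90 = 2 × 45; 91 = 7 × 13; 92 = 2 × 46; 93 = 3 × 31; 94 = 2 × 47; 95 = 5 × 19 — all composite.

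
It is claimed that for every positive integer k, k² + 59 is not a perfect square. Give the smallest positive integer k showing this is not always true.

We need the least positive integer k for which k² + 59 is a perfect square.
The first 28 eligible values, up to k = 28, all satisfy the conclusion.
k = 29: 29² + 59 = 900 = 30², a perfect square.
So k = 29 is the smallest counterexample.

k = 29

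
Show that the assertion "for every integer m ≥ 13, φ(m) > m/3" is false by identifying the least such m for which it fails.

m = 18

A counterexample is any integer m ≥ 13 such that the claim fails; we check each in order.
m = 13: φ(13) = 12 and 13/3 = 13/3, so φ(13) > 13/3.
m = 14: φ(14) = 6 and 14/3 = 14/3, so φ(14) > 14/3.
m = 15: φ(15) = 8 and 15/3 = 5, so φ(15) > 15/3.
m = 16: φ(16) = 8 and 16/3 = 16/3, so φ(16) > 16/3.
m = 17: φ(17) = 16 and 17/3 = 17/3, so φ(17) > 17/3.
m = 18: φ(18) = 6 and 18/3 = 6, so φ(18) ≤ 18/3.
Hence m = 18 is a counterexample.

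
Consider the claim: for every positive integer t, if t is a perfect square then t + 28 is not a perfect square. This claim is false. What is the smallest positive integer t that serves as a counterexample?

We need the least positive integer t for which t is a perfect square but t + 28 is a perfect square.
For t = 1, 4, 9, 16, 25 the conclusion holds.
t = 36: 36 = 6² and 36 + 28 = 64 = 8².

t = 36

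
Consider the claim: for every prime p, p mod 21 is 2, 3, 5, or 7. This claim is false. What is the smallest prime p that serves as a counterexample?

The first 4 eligible values, up to p = 7, all satisfy the conclusion.
p = 11: 11 mod 21 = 11 — not in {2, 3, 5, 7}.

p = 11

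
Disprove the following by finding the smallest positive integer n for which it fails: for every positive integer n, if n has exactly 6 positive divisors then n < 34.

We need the least positive integer n for which n has exactly 6 positive divisors but the claim fails.
The first 5 eligible values, up to n = 32, all satisfy the conclusion.
n = 44: τ(44) = 6; 44 ≥ 34.

n = 44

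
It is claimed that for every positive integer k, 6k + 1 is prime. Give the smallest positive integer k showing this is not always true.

A counterexample is any positive integer k such that 6k + 1 is not prime; we check each in order.
k = 1: 6k + 1 = 7, prime.
k = 2: 6k + 1 = 13, prime.
k = 3: 6k + 1 = 19, prime.
k = 4: 6k + 1 = 25 = 5 × 5, composite.
Thus k = 4 disproves the claim, and no smaller k works.

k = 4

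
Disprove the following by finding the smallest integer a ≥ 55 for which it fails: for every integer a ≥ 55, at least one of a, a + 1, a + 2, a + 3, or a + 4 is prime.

a = 55: 59 is prime.
a = 56: 59 is prime.
a = 57: 59 is prime.
a = 58: 59 is prime.
a = 59: 59 is prime.
a = 60: 61 is prime.
a = 61: 61 is prime.
a = 62: 62 = 2 × 31; 63 = 3 × 21; 64 = 2 × 32; 65 = 5 × 13; 66 = 2 × 33 — all composite.
Thus a = 62 disproves the claim, and no smaller a works.

a = 62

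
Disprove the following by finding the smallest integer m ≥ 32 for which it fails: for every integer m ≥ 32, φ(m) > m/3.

We need the least integer m ≥ 32 for which the claim fails.
m = 32: φ(32) = 16 and 32/3 = 32/3, so φ(32) > 32/3.
m = 33: φ(33) = 20 and 33/3 = 11, so φ(33) > 33/3.
m = 34: φ(34) = 16 and 34/3 = 34/3, so φ(34) > 34/3.
m = 35: φ(35) = 24 and 35/3 = 35/3, so φ(35) > 35/3.
m = 36: φ(36) = 12 and 36/3 = 12, so φ(36) ≤ 36/3.
So m = 36 is the smallest counterexample.

m = 36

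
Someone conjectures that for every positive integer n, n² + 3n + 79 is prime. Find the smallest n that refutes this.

We need the least positive integer n for which n² + 3n + 79 is not prime.
n = 1: n² + 3n + 79 = 83, prime.
n = 2: n² + 3n + 79 = 89, prime.
n = 3: n² + 3n + 79 = 97, prime.
n = 4: n² + 3n + 79 = 107, prime.
n = 5: n² + 3n + 79 = 119 = 7 × 17, composite.

n = 5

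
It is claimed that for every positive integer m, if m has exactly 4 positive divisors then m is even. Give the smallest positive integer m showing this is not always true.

m = 15

We need the least positive integer m for which m has exactly 4 positive divisors but m is odd.
The first 4 eligible values, up to m = 14, all satisfy the conclusion.
m = 15: divisors of 15: 1, 3, 5, 15; 15 is odd.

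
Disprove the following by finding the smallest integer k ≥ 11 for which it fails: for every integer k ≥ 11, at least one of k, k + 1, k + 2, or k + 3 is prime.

k = 24

A counterexample is any integer k ≥ 11 such that k, k + 1, k + 2, k + 3 are all composite; we check each in order.
The first 13 eligible values, up to k = 23, all satisfy the conclusion.
k = 24: 24 = 2 × 12; 25 = 5 × 5; 26 = 2 × 13; 27 = 3 × 9 — all composite.
Thus k = 24 disproves the claim, and no smaller k works.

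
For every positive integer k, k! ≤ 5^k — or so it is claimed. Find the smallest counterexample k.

The first 11 eligible values, up to k = 11, all satisfy the conclusion.
k = 12: k! = 479001600 and 5^k = 244140625, so 479001600 > 244140625.
Thus k = 12 disproves the claim, and no smaller k works.

k = 12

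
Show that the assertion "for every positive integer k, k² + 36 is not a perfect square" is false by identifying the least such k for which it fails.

k = 8

We need the least positive integer k for which k² + 36 is a perfect square.
For k = 1, 2, 3, 4, 5, 6, 7 the conclusion holds.
k = 8: 8² + 36 = 100 = 10², a perfect square.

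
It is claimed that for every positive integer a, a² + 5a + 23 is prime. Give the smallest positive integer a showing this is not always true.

We need the least positive integer a for which a² + 5a + 23 is not prime.
For a = 1, 2, 3, 4, …, 11, 12, 13 the conclusion holds.
a = 14: a² + 5a + 23 = 289 = 17 × 17, composite.
Thus a = 14 disproves the claim, and no smaller a works.

a = 14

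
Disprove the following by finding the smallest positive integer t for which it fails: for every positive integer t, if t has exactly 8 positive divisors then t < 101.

t = 102

For t = 24, 30, 40, 42, 54, 56, 66, 70, 78, 88 the conclusion holds.
t = 102: τ(102) = 8; 102 ≥ 101.
Hence t = 102 is a counterexample.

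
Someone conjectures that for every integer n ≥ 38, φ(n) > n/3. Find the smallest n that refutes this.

n = 42

Check each integer n ≥ 38 in order until the claim fails.
For n = 38, 39, 40, 41 the conclusion holds.
n = 42: φ(42) = 12 and 42/3 = 14, so φ(42) ≤ 42/3.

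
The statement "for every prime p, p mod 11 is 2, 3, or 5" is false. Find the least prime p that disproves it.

Check each prime p in order until the claim fails.
p = 2: 2 mod 11 = 2.
p = 3: 3 mod 11 = 3.
p = 5: 5 mod 11 = 5.
p = 7: 7 mod 11 = 7 — not in {2, 3, 5}.

p = 7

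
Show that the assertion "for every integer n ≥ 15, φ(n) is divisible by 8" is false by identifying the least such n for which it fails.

Check each integer n ≥ 15 in order until φ(n) is not divisible by 8.
n = 15: φ(15) = 8; 8 mod 8 = 0.
n = 16: φ(16) = 8; 8 mod 8 = 0.
n = 17: φ(17) = 16; 16 mod 8 = 0.
n = 18: φ(18) = 6; 6 mod 8 = 6.
So n = 18 is the smallest counterexample.

n = 18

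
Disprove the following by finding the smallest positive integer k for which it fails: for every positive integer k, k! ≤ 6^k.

k = 14

Check each positive integer k in order until k! > 6^k.
For k = 1, 2, 3, 4, …, 11, 12, 13 the conclusion holds.
k = 14: k! = 87178291200 and 6^k = 78364164096, so 87178291200 > 78364164096.
So k = 14 is the smallest counterexample.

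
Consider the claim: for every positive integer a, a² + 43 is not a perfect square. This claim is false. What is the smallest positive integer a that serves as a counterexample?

For a = 1, 2, 3, 4, …, 18, 19, 20 the conclusion holds.
a = 21: 21² + 43 = 484 = 22², a perfect square.
Hence a = 21 is a counterexample.

a = 21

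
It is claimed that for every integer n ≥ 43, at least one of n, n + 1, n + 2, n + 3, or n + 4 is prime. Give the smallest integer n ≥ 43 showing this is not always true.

Check each integer n ≥ 43 in order until n, n + 1, n + 2, n + 3, n + 4 are all composite.
The first 5 eligible values, up to n = 47, all satisfy the conclusion.
n = 48: 48 = 2 × 24; 49 = 7 × 7; 50 = 2 × 25; 51 = 3 × 17; 52 = 2 × 26 — all composite.
So n = 48 is the smallest counterexample.

n = 48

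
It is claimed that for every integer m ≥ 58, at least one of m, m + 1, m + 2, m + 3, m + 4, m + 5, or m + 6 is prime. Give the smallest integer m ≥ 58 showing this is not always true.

Check each integer m ≥ 58 in order until m, m + 1, m + 2, m + 3, m + 4, m + 5, m + 6 are all composite.
For m = 58, 59, 60, 61, …, 87, 88, 89 the conclusion holds.
m = 90: 90 = 2 × 45; 91 = 7 × 13; 92 = 2 × 46; 93 = 3 × 31; 94 = 2 × 47; 95 = 5 × 19; 96 = 2 × 48 — all composite.

m = 90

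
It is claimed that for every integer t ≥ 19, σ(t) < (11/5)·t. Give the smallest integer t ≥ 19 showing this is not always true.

t = 24

Check each integer t ≥ 19 in order until the claim fails.
t = 19: σ(19) = 20; 20 < 209/5.
t = 20: σ(20) = 42; 42 < 44.
t = 21: σ(21) = 32; 32 < 231/5.
t = 22: σ(22) = 36; 36 < 242/5.
t = 23: σ(23) = 24; 24 < 253/5.
t = 24: σ(24) = 60; 60 ≥ 264/5.
Thus t = 24 disproves the claim, and no smaller t works.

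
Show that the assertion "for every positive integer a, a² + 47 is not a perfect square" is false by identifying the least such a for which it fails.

We need the least positive integer a for which a² + 47 is a perfect square.
For a = 1, 2, 3, 4, …, 20, 21, 22 the conclusion holds.
a = 23: 23² + 47 = 576 = 24², a perfect square.

a = 23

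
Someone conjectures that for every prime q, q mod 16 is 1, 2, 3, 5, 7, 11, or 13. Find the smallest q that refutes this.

q = 31

For q = 2, 3, 5, 7, 11, 13, 17, 19, 23, 29 the conclusion holds.
q = 31: 31 mod 16 = 15 — not in {1, 2, 3, 5, 7, 11, 13}.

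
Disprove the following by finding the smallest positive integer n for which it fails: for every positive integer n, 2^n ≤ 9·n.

n = 6

We need the least positive integer n for which 2^n > 9·n.
The first 5 eligible values, up to n = 5, all satisfy the conclusion.
n = 6: 2^n = 64 and 9·n = 54, so 64 > 54.
So n = 6 is the smallest counterexample.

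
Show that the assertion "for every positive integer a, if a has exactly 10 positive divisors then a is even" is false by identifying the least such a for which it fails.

The first 9 eligible values, up to a = 368, all satisfy the conclusion.
a = 405: divisors of 405: 10 divisors; 405 is odd.

a = 405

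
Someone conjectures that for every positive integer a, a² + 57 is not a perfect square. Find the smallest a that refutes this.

a = 8

For a = 1, 2, 3, 4, 5, 6, 7 the conclusion holds.
a = 8: 8² + 57 = 121 = 11², a perfect square.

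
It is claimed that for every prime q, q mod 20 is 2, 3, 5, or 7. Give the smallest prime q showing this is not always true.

q = 11

We need the least prime q for which the claim fails.
For q = 2, 3, 5, 7 the conclusion holds.
q = 11: 11 mod 20 = 11 — not in {2, 3, 5, 7}.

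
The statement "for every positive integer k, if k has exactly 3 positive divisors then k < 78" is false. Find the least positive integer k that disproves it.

k = 121

For k = 4, 9, 25, 49 the conclusion holds.
k = 121: τ(121) = 3; 121 ≥ 78.
Thus k = 121 disproves the claim, and no smaller k works.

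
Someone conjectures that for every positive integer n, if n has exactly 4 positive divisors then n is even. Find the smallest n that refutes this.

For n = 6, 8, 10, 14 the conclusion holds.
n = 15: divisors of 15: 1, 3, 5, 15; 15 is odd.

n = 15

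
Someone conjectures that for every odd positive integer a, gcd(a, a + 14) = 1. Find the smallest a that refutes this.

a = 7

We need the least odd positive integer a for which gcd(a, a + 14) > 1.
a = 1: gcd(1, 15) = 1.
a = 3: gcd(3, 17) = 1.
a = 5: gcd(5, 19) = 1.
a = 7: gcd(7, 21) = 7.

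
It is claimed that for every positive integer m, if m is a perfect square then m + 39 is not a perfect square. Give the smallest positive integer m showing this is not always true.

m = 25

Check each positive integer m in order until m is a perfect square but m + 39 is a perfect square.
m = 1: 1 + 39 = 40, not a perfect square.
m = 4: 4 + 39 = 43, not a perfect square.
m = 9: 9 + 39 = 48, not a perfect square.
m = 16: 16 + 39 = 55, not a perfect square.
m = 25: 25 = 5² and 25 + 39 = 64 = 8².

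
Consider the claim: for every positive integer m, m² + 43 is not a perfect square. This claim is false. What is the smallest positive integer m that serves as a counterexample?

m = 21

We need the least positive integer m for which m² + 43 is a perfect square.
For m = 1, 2, 3, 4, …, 18, 19, 20 the conclusion holds.
m = 21: 21² + 43 = 484 = 22², a perfect square.
Hence m = 21 is a counterexample.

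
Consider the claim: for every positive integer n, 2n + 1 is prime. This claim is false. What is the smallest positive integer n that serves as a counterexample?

For n = 1, 2, 3 the conclusion holds.
n = 4: 2n + 1 = 9 = 3 × 3, composite.
So n = 4 is the smallest counterexample.

n = 4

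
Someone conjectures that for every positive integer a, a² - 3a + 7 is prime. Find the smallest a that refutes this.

a = 6

Check each positive integer a in order until a² - 3a + 7 is not prime.
For a = 1, 2, 3, 4, 5 the conclusion holds.
a = 6: a² - 3a + 7 = 25 = 5 × 5, composite.
So a = 6 is the smallest counterexample.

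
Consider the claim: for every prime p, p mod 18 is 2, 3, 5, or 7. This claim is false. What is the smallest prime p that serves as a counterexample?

p = 11

Check each prime p in order until the claim fails.
The first 4 eligible values, up to p = 7, all satisfy the conclusion.
p = 11: 11 mod 18 = 11 — not in {2, 3, 5, 7}.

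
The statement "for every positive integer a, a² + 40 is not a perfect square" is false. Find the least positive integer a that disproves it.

a = 3

For a = 1, 2 the conclusion holds.
a = 3: 3² + 40 = 49 = 7², a perfect square.
Hence a = 3 is a counterexample.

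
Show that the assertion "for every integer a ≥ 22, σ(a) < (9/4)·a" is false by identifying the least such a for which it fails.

A counterexample is any integer a ≥ 22 such that the claim fails; we check each in order.
a = 22: σ(22) = 36; 36 < 99/2.
a = 23: σ(23) = 24; 24 < 207/4.
a = 24: σ(24) = 60; 60 ≥ 54.

a = 24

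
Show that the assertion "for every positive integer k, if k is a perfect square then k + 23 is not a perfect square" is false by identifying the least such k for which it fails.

k = 121

Check each positive integer k in order until k is a perfect square but k + 23 is a perfect square.
For k = 1, 4, 9, 16, 25, 36, 49, 64, 81, 100 the conclusion holds.
k = 121: 121 = 11² and 121 + 23 = 144 = 12².
Hence k = 121 is a counterexample.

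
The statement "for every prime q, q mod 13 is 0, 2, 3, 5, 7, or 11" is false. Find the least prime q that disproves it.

We need the least prime q for which the claim fails.
For q = 2, 3, 5, 7, 11, 13 the conclusion holds.
q = 17: 17 mod 13 = 4 — not in {0, 2, 3, 5, 7, 11}.

q = 17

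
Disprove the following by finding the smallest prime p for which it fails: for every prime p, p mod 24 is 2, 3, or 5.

A counterexample is any prime p such that the claim fails; we check each in order.
For p = 2, 3, 5 the conclusion holds.
p = 7: 7 mod 24 = 7 — not in {2, 3, 5}.
So p = 7 is the smallest counterexample.

p = 7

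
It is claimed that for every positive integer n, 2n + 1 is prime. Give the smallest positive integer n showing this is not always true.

n = 4

n = 1: 2n + 1 = 3, prime.
n = 2: 2n + 1 = 5, prime.
n = 3: 2n + 1 = 7, prime.
n = 4: 2n + 1 = 9 = 3 × 3, composite.
Thus n = 4 disproves the claim, and no smaller n works.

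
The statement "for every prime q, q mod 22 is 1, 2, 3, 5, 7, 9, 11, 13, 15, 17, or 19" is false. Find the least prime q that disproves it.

q = 43

Check each prime q in order until the claim fails.
For q = 2, 3, 5, 7, …, 31, 37, 41 the conclusion holds.
q = 43: 43 mod 22 = 21 — not in {1, 2, 3, 5, 7, 9, 11, 13, 15, 17, 19}.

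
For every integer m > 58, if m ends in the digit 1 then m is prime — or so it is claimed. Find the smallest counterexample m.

m = 81

We need the least integer m > 58 for which m ends in the digit 1 but m is not prime.
For m = 61, 71 the conclusion holds.
m = 81: 81 ends in 1; 81 = 3 × 27, composite.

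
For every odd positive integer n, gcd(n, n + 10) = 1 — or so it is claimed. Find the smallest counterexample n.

n = 5

n = 1: gcd(1, 11) = 1.
n = 3: gcd(3, 13) = 1.
n = 5: gcd(5, 15) = 5.
Thus n = 5 disproves the claim, and no smaller n works.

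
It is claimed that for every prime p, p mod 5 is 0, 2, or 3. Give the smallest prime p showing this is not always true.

For p = 2, 3, 5, 7 the conclusion holds.
p = 11: 11 mod 5 = 1 — not in {0, 2, 3}.
Hence p = 11 is a counterexample.

p = 11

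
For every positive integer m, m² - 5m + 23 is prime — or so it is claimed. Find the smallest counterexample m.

A counterexample is any positive integer m such that m² - 5m + 23 is not prime; we check each in order.
The first 18 eligible values, up to m = 18, all satisfy the conclusion.
m = 19: m² - 5m + 23 = 289 = 17 × 17, composite.

m = 19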